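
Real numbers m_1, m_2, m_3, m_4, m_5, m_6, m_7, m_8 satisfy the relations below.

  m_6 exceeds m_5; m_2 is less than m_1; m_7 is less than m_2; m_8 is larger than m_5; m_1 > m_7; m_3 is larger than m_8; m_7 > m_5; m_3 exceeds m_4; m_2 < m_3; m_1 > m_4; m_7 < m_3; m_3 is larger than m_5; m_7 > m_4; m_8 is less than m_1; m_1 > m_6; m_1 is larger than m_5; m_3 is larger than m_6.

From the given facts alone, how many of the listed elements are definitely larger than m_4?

4

The elements the relations force above m_4 are m_7, m_2, m_3, m_1 — no chain reaches any other.
That is 4.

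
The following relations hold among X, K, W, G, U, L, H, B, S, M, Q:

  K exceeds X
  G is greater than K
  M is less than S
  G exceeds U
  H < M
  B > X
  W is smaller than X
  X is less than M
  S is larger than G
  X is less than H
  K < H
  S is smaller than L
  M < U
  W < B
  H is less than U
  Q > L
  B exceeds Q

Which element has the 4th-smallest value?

The consecutive relations fix a unique order: W < X < K < H < M < U < G < S < L < Q < B.
The 4th smallest is H.

H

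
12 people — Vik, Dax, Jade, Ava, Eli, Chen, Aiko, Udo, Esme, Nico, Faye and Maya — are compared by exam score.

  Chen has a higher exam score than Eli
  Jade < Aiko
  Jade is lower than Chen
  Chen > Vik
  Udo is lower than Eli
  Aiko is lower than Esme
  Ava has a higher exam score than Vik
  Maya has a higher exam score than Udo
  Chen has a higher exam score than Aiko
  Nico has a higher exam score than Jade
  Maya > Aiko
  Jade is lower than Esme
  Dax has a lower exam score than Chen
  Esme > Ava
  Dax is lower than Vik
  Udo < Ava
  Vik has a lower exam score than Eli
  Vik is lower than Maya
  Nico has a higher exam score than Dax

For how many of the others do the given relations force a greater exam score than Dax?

The elements the relations force above Dax are Vik, Nico, Eli, Ava, Chen, Esme, Maya — no chain reaches any other.
That is 7.

7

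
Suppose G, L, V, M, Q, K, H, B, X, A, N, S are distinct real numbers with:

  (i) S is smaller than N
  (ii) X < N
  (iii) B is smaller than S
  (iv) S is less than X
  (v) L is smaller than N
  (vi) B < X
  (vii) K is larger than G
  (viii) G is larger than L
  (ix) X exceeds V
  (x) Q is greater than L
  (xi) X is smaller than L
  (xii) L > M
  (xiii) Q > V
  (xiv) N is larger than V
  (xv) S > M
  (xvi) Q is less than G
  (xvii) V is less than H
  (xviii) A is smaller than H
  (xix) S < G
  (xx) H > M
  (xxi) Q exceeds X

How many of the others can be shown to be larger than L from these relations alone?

4

From L the given relations immediately reach N, Q, G.
From those, K — 4 in total.
Nothing else is reachable above L; 4 in all.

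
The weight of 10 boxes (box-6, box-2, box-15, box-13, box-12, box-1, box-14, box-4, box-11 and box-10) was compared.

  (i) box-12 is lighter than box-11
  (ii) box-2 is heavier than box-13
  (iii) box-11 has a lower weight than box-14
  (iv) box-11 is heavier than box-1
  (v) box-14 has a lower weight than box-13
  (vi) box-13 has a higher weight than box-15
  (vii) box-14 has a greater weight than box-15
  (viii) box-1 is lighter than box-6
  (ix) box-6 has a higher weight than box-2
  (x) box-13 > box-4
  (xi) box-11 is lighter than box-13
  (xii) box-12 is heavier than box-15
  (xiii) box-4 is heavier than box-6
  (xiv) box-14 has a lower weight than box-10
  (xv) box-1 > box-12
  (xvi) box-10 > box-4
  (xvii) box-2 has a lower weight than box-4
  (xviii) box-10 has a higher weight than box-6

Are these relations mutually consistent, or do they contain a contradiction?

inconsistent

We have box-4 < box-13 stated directly, yet also box-13 < box-2 < box-6 < box-4 by chaining the others — so box-13 < box-4. Contradiction.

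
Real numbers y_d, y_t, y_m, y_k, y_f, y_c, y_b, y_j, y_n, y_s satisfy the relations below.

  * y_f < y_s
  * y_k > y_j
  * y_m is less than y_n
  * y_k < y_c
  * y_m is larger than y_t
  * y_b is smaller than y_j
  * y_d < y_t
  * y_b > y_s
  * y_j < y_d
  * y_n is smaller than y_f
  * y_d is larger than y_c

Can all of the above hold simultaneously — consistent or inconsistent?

Chaining the given relations yields y_n < y_f < y_s < y_b < y_j < y_k < y_c < y_d < y_t < y_m, so y_n < y_m. But one relation states y_m < y_n. These cannot both hold.

inconsistent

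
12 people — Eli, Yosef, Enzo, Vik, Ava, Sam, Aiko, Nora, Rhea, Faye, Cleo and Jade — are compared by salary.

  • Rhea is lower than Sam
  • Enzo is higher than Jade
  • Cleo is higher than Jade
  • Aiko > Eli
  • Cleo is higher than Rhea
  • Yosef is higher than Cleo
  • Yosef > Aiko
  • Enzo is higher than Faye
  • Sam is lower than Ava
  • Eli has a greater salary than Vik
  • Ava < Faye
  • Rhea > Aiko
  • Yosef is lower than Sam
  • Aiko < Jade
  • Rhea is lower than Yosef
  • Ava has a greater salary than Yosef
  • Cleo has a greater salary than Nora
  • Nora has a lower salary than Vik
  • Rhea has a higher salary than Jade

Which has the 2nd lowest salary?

Vik

Piecing the relations together gives one ordering: Nora < Vik < Eli < Aiko < Jade < Rhea < Cleo < Yosef < Sam < Ava < Faye < Enzo.
Counting 2 from the smallest end gives Vik.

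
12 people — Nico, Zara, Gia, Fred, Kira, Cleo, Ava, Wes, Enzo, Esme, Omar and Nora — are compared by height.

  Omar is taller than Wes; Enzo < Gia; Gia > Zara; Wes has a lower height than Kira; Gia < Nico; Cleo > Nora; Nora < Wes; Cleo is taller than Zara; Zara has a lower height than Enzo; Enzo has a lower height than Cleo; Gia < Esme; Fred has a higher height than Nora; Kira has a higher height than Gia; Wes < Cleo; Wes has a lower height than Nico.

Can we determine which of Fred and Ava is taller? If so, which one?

undetermined

Following every chain through Fred: below Fred we get Nora.
Ava is not reached, and no chain runs the other way from Ava to Fred.
So the given relations leave the order of Fred and Ava undetermined.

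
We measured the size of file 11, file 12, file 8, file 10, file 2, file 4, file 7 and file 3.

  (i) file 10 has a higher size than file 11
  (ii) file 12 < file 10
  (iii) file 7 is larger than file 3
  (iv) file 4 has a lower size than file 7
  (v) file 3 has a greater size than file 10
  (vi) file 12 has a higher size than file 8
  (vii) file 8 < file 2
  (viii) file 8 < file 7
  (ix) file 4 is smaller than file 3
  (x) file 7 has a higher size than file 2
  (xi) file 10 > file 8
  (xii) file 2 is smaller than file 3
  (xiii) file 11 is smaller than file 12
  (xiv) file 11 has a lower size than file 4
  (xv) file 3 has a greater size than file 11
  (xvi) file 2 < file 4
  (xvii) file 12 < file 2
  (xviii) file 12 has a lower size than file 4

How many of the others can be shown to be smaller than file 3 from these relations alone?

6

Directly below file 3: file 11, file 2, file 4, file 10.
One step further: file 8, file 12 (6 so far).
No other element is forced below file 3 by the given relations, so the count is 6.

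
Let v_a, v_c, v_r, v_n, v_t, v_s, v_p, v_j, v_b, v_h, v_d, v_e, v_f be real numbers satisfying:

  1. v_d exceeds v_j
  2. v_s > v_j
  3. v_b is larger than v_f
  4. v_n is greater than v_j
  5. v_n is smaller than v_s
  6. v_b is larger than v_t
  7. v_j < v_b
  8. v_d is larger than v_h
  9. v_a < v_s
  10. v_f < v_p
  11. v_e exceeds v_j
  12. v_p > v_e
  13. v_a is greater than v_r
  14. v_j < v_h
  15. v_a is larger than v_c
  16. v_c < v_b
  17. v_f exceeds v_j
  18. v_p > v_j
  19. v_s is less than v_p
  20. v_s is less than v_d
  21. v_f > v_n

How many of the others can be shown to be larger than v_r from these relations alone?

The elements the relations force above v_r are v_a, v_s, v_d, v_p — no chain reaches any other.
That is 4.

4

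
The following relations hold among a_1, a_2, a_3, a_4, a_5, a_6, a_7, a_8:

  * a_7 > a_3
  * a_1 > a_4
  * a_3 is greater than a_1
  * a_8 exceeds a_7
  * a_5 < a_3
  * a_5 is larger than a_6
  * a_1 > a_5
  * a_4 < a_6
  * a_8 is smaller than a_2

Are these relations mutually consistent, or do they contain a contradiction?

The single ordering a_4 < a_6 < a_5 < a_1 < a_3 < a_7 < a_8 < a_2 satisfies every listed relation, so no contradiction arises.

consistent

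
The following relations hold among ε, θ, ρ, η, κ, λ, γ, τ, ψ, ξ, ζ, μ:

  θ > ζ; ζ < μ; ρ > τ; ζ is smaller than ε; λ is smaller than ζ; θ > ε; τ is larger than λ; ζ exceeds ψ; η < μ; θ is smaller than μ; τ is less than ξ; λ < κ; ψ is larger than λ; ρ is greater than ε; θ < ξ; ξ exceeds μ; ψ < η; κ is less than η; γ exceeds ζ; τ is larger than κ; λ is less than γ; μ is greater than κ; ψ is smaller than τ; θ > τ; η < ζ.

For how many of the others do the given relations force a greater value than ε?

Directly above ε: θ, ρ.
One step further: μ, ξ (4 so far).
Nothing else is reachable above ε; 4 in all.

4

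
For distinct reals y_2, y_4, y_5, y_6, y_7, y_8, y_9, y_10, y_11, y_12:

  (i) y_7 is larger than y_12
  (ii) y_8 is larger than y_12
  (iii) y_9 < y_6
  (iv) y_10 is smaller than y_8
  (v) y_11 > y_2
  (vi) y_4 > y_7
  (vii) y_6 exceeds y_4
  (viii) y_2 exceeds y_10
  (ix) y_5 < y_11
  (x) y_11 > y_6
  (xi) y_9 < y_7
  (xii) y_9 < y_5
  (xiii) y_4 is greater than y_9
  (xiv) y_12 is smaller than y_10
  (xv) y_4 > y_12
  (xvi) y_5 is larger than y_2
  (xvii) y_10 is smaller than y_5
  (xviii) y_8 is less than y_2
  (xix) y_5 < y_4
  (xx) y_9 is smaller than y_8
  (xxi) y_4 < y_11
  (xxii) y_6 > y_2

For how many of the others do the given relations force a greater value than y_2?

The elements the relations force above y_2 are y_5, y_4, y_6, y_11 — no chain reaches any other.
That is 4.

4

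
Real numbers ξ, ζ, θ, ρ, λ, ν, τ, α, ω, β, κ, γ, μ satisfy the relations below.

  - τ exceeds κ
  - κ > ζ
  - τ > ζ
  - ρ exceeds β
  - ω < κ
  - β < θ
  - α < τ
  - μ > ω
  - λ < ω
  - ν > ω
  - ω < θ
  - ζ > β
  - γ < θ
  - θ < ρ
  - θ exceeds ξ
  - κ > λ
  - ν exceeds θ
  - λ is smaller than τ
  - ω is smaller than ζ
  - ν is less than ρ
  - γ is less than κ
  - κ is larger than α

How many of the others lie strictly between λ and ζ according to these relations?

Chaining upward from λ reaches: ω, θ, μ, ν, κ, τ, ρ.
Chaining downward from ζ reaches: β, ω.
Strictly between λ and ζ are those in both lists: ω — 1 element.

1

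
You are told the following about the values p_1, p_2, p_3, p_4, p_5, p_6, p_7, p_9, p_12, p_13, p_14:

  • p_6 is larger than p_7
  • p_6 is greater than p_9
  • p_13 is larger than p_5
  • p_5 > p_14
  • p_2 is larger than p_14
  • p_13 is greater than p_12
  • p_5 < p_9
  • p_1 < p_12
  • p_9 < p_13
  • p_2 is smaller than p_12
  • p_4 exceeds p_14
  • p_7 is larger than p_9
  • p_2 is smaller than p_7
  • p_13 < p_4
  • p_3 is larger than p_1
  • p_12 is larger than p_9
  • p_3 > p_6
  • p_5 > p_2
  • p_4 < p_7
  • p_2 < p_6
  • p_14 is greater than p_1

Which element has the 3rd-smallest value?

Piecing the relations together gives one ordering: p_1 < p_14 < p_2 < p_5 < p_9 < p_12 < p_13 < p_4 < p_7 < p_6 < p_3.
The 3rd smallest is p_2.

p_2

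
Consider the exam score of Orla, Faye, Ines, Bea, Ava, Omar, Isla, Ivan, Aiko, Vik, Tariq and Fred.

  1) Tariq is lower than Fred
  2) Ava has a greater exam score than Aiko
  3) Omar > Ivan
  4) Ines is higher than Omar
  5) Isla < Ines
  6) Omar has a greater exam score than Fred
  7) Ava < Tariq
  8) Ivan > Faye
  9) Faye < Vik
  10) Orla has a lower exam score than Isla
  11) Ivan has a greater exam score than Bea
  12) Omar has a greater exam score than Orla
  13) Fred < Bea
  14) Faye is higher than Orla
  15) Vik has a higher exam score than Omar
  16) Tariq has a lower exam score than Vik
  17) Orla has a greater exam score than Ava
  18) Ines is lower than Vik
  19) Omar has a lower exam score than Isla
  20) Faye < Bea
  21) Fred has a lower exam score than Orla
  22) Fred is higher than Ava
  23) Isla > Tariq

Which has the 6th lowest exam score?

Faye

Piecing the relations together gives one ordering: Aiko < Ava < Tariq < Fred < Orla < Faye < Bea < Ivan < Omar < Isla < Ines < Vik.
Counting 6 from the smallest end gives Faye.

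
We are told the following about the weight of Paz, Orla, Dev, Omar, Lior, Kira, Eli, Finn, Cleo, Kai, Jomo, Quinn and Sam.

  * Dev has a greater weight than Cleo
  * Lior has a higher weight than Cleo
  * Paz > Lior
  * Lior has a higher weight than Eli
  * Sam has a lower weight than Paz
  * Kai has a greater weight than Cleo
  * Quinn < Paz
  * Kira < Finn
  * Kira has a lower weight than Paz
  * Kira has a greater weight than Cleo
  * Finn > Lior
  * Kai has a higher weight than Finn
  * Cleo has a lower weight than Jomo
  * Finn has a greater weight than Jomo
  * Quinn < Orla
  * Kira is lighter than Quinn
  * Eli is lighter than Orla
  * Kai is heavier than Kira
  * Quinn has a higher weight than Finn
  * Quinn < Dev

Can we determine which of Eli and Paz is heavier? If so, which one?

Link the given pairs in sequence: Eli < Lior; Lior < Finn; Finn < Quinn; Quinn < Paz.
Together: Eli < Lior < Finn < Quinn < Paz.
So Paz is heavier.

Paz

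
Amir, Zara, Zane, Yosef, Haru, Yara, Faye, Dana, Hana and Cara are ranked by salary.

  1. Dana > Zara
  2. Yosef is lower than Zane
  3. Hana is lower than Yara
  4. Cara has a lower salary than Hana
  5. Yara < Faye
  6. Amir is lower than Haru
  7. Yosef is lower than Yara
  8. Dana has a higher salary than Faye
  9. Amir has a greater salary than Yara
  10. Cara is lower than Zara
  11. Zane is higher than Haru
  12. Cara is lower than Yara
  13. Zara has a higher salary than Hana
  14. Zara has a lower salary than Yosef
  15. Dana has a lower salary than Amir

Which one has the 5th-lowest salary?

The consecutive relations fix a unique order: Cara < Hana < Zara < Yosef < Yara < Faye < Dana < Amir < Haru < Zane.
The 5th smallest is Yara.

Yara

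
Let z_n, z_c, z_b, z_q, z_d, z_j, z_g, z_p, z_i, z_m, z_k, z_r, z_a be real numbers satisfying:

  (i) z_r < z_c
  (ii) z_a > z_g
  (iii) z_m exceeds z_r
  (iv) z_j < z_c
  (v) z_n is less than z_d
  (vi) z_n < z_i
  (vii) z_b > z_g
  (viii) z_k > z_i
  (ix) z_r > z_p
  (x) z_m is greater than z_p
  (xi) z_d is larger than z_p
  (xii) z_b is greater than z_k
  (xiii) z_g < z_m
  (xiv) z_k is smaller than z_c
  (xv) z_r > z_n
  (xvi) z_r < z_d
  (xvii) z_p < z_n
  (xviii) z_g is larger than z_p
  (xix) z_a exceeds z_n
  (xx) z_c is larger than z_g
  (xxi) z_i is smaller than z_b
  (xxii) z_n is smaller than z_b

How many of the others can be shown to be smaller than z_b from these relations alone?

5

The elements the relations force below z_b are z_p, z_n, z_i, z_g, z_k — no chain reaches any other.
That is 5.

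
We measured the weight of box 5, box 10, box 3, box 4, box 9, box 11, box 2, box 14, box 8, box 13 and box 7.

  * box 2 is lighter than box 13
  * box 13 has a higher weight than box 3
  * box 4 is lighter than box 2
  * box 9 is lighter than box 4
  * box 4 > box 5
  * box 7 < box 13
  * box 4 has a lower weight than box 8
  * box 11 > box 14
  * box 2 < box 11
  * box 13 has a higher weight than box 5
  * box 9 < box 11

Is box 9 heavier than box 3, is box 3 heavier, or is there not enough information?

Following every chain through box 9: above box 9 we get box 4, box 2, box 8, box 11, box 13.
box 3 is not reached, and no chain runs the other way from box 3 to box 9.
So the given relations leave the order of box 9 and box 3 undetermined.

undetermined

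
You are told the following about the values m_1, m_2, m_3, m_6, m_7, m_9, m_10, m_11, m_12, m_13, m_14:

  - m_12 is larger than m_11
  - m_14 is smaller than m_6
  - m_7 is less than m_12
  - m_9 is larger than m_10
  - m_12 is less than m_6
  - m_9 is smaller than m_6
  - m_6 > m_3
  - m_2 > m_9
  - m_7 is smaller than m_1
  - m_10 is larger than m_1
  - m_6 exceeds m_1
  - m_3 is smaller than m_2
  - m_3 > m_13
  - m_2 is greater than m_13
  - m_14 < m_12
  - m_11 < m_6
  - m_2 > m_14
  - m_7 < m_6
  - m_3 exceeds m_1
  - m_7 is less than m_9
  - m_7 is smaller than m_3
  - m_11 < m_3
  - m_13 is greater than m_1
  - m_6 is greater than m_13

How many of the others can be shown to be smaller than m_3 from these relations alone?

4

From m_3 the given relations immediately reach m_7, m_1, m_11, m_13.
Nothing else is reachable below m_3; 4 in all.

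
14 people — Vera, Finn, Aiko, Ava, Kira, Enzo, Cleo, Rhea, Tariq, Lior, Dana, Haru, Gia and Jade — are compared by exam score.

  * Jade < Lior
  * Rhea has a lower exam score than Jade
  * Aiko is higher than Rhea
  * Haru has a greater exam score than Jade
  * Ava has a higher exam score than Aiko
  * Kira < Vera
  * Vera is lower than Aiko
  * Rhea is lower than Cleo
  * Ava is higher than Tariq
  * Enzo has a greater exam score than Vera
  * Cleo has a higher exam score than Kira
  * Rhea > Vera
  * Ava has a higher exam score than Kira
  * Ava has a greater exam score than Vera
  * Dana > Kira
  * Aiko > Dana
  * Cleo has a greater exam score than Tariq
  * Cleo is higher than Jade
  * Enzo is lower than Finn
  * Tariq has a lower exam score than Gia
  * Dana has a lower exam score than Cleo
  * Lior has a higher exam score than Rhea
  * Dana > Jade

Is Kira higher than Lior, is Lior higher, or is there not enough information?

Lior

Kira < Vera < Rhea < Jade < Lior, by transitivity through Vera, Rhea, Jade.
So Lior is higher.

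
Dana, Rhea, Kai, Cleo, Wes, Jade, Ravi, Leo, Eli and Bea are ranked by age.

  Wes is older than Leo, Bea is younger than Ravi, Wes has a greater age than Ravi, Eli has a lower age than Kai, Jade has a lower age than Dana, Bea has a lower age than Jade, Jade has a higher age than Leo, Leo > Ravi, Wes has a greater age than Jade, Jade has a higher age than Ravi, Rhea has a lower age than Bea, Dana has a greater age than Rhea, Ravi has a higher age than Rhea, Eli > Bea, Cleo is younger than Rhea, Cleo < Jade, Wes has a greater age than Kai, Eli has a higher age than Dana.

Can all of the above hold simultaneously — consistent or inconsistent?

Every relation is compatible with Cleo < Rhea < Bea < Ravi < Leo < Jade < Dana < Eli < Kai < Wes; the set is consistent.

consistent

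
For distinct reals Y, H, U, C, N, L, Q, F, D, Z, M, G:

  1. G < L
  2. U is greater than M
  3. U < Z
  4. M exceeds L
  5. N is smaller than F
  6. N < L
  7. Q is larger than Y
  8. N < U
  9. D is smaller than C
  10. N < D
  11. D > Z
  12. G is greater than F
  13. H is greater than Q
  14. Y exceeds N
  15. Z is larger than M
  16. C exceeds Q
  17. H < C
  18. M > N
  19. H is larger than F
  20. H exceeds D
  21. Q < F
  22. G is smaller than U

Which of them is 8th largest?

The consecutive relations fix a unique order: N < Y < Q < F < G < L < M < U < Z < D < H < C.
The 8th largest is G.

G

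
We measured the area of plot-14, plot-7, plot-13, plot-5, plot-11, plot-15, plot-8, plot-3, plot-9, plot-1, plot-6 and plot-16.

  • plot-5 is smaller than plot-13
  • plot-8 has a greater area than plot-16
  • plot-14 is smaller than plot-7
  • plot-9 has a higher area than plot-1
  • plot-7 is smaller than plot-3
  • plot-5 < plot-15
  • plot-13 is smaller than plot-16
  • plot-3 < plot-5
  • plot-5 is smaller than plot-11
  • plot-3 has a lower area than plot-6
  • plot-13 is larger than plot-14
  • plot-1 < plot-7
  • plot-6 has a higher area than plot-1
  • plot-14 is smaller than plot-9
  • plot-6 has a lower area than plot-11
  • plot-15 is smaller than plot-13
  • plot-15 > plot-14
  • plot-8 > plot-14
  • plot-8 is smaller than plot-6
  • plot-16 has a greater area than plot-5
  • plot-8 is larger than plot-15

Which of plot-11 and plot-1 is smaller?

Link the given pairs in sequence: plot-1 < plot-7; plot-7 < plot-3; plot-3 < plot-5; plot-5 < plot-15; plot-15 < plot-13; plot-13 < plot-16; plot-16 < plot-8; plot-8 < plot-6; plot-6 < plot-11.
Chaining these gives plot-1 < plot-7 < plot-3 < plot-5 < plot-15 < plot-13 < plot-16 < plot-8 < plot-6 < plot-11.
So plot-1 < plot-11; plot-1 is the smaller of the two.

plot-1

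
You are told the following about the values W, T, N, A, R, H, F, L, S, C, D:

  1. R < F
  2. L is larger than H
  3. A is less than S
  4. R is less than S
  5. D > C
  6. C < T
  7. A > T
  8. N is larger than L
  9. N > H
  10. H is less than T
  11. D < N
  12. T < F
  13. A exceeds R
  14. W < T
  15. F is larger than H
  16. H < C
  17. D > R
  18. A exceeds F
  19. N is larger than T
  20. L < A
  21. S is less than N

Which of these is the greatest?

R is not greatest since R < S; H is not greatest since H < F; L is not greatest since L < A; C is not greatest since C < D; W is not greatest since W < T; T is not greatest since T < A; F is not greatest since F < A; A is not greatest since A < S; S is not greatest since S < N; D is not greatest since D < N.
Only N has nothing above it, so N is the greatest.

N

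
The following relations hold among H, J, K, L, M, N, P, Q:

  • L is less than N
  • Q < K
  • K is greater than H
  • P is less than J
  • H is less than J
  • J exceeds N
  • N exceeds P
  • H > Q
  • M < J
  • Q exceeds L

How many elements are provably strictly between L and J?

Chaining upward from L reaches: Q, H, K, N.
Chaining downward from J reaches: Q, H, P, M, N.
Strictly between L and J are those in both lists: Q, H, N — 3 elements.

3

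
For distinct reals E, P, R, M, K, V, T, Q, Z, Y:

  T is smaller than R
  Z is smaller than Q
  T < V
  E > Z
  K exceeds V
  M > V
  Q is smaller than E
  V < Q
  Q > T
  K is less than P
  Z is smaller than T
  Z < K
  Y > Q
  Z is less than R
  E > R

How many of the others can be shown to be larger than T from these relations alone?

The elements the relations force above T are V, R, K, Q, M, Y, E, P — no chain reaches any other.
That is 8.

8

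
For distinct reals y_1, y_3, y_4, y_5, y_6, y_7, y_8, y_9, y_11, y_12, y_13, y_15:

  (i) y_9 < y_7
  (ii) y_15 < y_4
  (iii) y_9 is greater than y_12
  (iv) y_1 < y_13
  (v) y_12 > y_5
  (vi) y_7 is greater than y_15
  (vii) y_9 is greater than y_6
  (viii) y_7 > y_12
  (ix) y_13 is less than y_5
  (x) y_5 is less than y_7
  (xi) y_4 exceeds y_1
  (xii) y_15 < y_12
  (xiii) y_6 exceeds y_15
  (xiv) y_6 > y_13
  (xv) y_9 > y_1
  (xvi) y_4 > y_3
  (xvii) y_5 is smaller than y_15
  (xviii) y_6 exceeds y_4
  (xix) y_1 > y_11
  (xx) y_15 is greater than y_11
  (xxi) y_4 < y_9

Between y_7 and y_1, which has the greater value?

y_7

y_1 < y_13 and y_13 < y_5 give y_1 < y_5.
With y_5 < y_15: y_1 < y_13 < y_5 < y_15.
Then y_15 < y_4 extends the chain to y_4.
With y_4 < y_9: y_1 < y_13 < y_5 < y_15 < y_4 < y_9.
Then y_9 < y_7 extends the chain to y_7.
So y_1 < y_7; y_7 is the larger of the two.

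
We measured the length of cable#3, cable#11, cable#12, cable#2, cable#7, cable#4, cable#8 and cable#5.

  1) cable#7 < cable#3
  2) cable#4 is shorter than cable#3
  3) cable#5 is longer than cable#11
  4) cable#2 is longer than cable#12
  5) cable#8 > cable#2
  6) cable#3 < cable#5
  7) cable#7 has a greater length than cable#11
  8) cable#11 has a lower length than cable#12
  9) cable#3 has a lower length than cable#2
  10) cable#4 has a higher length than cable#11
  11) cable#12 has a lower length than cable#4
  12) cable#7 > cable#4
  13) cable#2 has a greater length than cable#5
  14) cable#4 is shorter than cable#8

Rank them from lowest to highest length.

The consecutive links are each given: cable#11 < cable#12; cable#12 < cable#4; cable#4 < cable#7; cable#7 < cable#3; cable#3 < cable#5; cable#5 < cable#2; cable#2 < cable#8.

cable#11 < cable#12 < cable#4 < cable#7 < cable#3 < cable#5 < cable#2 < cable#8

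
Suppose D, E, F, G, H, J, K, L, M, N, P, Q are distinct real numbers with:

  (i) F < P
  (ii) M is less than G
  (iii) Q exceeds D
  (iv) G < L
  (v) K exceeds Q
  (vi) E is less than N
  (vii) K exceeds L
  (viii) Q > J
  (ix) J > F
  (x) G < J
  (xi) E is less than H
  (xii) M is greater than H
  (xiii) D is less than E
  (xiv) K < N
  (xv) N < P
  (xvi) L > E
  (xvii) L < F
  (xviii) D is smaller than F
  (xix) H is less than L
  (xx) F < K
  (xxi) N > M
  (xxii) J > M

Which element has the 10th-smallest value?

K

Piecing the relations together gives one ordering: D < E < H < M < G < L < F < J < Q < K < N < P.
Counting 10 from the smallest end gives K.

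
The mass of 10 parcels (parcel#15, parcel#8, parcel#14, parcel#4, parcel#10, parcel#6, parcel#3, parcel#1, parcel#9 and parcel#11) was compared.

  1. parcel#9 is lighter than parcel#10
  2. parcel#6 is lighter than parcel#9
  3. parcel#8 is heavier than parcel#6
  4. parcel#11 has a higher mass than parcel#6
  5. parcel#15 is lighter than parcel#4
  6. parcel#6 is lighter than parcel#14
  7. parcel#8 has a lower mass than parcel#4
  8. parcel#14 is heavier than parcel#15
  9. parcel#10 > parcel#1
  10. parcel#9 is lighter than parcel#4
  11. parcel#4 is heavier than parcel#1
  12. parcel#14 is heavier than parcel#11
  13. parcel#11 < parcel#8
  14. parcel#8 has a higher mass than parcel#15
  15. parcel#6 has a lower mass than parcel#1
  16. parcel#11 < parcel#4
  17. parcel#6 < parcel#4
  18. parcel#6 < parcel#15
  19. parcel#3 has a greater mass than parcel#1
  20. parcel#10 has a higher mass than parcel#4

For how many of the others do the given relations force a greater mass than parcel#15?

4

The elements the relations force above parcel#15 are parcel#14, parcel#8, parcel#4, parcel#10 — no chain reaches any other.
That is 4.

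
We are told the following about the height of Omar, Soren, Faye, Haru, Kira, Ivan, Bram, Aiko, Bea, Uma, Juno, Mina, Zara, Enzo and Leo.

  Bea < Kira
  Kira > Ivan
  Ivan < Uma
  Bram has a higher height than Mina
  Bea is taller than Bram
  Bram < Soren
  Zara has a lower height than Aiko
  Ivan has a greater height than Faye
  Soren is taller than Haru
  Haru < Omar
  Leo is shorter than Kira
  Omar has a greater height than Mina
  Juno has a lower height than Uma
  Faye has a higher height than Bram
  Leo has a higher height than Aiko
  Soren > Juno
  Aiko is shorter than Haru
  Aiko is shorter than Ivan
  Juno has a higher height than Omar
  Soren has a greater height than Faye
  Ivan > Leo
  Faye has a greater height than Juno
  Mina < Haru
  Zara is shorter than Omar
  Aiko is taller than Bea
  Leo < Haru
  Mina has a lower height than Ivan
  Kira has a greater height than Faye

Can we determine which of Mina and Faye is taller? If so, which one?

Faye

Mina < Bram < Bea < Aiko < Haru < Omar < Juno < Faye, by transitivity through Bram, Bea, Aiko, Haru, Omar, Juno.
So Faye is taller.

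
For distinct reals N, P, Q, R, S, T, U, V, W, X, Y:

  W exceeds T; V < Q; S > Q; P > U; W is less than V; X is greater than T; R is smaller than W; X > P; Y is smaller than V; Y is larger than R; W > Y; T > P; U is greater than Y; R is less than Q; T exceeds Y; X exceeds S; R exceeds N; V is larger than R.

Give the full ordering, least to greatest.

N < R < Y < U < P < T < W < V < Q < S < X

Each adjacent pair is fixed by a given relation: N < R; R < Y; Y < U; U < P; P < T; T < W; W < V; V < Q; Q < S; S < X. Chaining them end to end gives the full order.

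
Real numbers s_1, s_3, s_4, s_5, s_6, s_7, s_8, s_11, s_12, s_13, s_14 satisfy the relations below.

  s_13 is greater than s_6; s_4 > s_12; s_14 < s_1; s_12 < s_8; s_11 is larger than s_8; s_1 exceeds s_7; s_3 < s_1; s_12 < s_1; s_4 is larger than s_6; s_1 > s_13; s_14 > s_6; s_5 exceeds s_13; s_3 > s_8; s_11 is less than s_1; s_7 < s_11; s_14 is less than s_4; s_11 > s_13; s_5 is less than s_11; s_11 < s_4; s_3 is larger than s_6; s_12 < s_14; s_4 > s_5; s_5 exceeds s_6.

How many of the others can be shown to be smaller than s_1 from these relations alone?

9

From s_1 the given relations immediately reach s_7, s_12, s_3, s_13, s_14, s_11.
From those, s_6, s_8, s_5 — 9 in total.
Nothing else is reachable below s_1; 9 in all.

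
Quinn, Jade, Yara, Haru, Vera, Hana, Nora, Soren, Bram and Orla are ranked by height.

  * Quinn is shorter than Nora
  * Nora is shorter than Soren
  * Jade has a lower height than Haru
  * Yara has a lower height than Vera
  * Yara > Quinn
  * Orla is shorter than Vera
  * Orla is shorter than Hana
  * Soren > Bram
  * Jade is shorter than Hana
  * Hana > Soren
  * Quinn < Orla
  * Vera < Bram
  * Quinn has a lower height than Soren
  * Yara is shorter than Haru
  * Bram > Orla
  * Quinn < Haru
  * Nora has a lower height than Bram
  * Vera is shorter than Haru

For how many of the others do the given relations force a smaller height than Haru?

Directly below Haru: Quinn, Jade, Yara, Vera.
One step further: Orla (5 so far).
No other element is forced below Haru by the given relations, so the count is 5.

5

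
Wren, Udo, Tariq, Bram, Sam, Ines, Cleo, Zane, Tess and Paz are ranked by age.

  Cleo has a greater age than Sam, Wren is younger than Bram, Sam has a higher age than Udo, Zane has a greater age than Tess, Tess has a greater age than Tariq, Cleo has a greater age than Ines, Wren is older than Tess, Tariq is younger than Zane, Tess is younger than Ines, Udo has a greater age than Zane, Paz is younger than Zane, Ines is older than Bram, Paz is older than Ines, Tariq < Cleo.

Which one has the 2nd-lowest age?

Piecing the relations together gives one ordering: Tariq < Tess < Wren < Bram < Ines < Paz < Zane < Udo < Sam < Cleo.
The 2nd smallest is Tess.

Tess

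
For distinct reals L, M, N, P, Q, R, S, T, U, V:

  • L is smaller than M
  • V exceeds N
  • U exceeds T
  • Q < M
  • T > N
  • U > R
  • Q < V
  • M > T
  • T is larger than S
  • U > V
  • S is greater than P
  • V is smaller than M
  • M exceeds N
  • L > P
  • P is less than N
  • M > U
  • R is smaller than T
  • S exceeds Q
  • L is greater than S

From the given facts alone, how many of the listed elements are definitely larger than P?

7

From P the given relations immediately reach S, N, L.
From those, T, V, M — 6 in total.
From those, U — 7 in total.
No other element is forced above P by the given relations, so the count is 7.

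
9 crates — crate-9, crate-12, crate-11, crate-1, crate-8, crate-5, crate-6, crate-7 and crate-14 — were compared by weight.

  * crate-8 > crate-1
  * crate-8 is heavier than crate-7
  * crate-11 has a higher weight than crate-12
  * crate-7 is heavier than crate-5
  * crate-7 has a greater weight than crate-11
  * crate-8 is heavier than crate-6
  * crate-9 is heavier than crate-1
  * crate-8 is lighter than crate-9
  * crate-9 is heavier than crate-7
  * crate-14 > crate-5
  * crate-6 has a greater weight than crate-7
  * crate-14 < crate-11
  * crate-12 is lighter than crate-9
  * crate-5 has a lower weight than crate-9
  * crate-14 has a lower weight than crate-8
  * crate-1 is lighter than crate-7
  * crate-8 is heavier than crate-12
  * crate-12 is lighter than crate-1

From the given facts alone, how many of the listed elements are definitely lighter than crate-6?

The elements the relations force below crate-6 are crate-5, crate-14, crate-12, crate-1, crate-11, crate-7 — no chain reaches any other.
That is 6.

6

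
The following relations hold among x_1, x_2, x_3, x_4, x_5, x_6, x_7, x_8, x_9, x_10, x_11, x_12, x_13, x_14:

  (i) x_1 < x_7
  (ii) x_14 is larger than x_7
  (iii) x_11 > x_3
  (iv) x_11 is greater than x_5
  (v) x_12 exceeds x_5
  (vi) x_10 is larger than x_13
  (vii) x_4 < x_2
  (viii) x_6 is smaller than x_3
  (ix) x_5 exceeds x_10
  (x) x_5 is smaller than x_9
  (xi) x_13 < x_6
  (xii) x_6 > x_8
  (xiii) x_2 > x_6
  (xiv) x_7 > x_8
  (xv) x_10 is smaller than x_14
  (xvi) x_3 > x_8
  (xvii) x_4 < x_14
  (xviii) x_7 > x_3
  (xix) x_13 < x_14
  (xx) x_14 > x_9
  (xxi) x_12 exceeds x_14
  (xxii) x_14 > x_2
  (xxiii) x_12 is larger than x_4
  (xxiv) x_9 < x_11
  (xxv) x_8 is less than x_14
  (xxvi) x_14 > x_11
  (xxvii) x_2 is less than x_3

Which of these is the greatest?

x_12

x_8 is not greatest since x_8 < x_3; x_13 is not greatest since x_13 < x_6; x_10 is not greatest since x_10 < x_5; x_6 is not greatest since x_6 < x_2; x_4 is not greatest since x_4 < x_2; x_5 is not greatest since x_5 < x_9; x_2 is not greatest since x_2 < x_14; x_9 is not greatest since x_9 < x_11; x_3 is not greatest since x_3 < x_11; x_11 is not greatest since x_11 < x_14; x_1 is not greatest since x_1 < x_7; x_7 is not greatest since x_7 < x_14; x_14 is not greatest since x_14 < x_12.
Only x_12 has nothing above it, so x_12 is the greatest.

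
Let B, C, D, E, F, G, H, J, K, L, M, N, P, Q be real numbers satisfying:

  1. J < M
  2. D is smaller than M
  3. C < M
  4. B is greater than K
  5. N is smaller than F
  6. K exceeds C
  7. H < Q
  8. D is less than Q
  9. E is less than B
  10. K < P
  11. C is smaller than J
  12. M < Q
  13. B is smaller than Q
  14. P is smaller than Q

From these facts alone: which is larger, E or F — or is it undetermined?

Following every chain through F: below F we get N.
E is not reached, and no chain runs the other way from E to F.
So the given relations leave the order of F and E undetermined.

undetermined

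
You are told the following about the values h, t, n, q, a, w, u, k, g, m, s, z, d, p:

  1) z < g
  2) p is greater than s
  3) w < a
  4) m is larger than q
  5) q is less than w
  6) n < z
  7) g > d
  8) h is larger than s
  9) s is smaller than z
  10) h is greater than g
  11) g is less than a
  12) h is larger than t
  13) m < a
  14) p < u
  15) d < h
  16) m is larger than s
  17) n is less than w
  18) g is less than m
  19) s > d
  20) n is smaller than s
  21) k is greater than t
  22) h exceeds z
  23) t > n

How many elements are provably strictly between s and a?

Chaining upward from s reaches: z, p, g, m, u, h.
Chaining downward from a reaches: d, n, q, w, z, g, m.
Strictly between s and a are those in both lists: z, g, m — 3 elements.

3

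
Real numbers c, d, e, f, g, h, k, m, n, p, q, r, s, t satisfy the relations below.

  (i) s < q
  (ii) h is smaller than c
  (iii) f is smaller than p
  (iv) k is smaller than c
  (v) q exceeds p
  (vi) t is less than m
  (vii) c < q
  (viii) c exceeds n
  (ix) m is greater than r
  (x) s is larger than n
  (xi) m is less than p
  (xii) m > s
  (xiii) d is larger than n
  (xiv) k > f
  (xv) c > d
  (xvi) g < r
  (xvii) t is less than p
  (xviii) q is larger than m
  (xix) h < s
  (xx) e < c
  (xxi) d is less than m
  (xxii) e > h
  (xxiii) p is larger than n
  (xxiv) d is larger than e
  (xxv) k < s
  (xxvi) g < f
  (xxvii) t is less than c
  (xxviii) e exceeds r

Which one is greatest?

q

Chaining downward from q: directly below it, s, m, p, c; then f, t, k, h, n, r, e, d; then g.
That covers every other element, and nothing is given above q, so q is the greatest.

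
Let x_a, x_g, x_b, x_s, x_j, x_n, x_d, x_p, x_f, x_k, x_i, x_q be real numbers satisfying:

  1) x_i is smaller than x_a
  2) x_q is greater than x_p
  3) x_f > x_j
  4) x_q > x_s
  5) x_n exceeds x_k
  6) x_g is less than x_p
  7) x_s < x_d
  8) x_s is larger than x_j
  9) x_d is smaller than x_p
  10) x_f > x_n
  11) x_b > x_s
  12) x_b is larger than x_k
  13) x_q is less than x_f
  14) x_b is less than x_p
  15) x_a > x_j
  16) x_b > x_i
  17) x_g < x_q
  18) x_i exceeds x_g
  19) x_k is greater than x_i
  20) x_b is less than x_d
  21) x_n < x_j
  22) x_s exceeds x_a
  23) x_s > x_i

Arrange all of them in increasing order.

Nothing is placed below x_g, so it is least; from there x_g < x_i; x_i < x_k; x_k < x_n; x_n < x_j; x_j < x_a; x_a < x_s; x_s < x_b; x_b < x_d; x_d < x_p; x_p < x_q; x_q < x_f, each given directly.

x_g < x_i < x_k < x_n < x_j < x_a < x_s < x_b < x_d < x_p < x_q < x_f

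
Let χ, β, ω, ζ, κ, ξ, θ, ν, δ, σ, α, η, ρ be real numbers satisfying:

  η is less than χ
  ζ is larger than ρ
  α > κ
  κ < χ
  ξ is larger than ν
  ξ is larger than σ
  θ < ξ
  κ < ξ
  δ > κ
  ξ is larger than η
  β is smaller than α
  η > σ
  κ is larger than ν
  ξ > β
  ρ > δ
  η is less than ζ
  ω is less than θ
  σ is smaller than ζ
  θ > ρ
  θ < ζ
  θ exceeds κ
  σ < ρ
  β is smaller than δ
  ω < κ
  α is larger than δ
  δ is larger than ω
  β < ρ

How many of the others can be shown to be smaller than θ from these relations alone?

7

Directly below θ: ω, κ, ρ.
One step further: ν, σ, β, δ (7 so far).
Nothing else is reachable below θ; 7 in all.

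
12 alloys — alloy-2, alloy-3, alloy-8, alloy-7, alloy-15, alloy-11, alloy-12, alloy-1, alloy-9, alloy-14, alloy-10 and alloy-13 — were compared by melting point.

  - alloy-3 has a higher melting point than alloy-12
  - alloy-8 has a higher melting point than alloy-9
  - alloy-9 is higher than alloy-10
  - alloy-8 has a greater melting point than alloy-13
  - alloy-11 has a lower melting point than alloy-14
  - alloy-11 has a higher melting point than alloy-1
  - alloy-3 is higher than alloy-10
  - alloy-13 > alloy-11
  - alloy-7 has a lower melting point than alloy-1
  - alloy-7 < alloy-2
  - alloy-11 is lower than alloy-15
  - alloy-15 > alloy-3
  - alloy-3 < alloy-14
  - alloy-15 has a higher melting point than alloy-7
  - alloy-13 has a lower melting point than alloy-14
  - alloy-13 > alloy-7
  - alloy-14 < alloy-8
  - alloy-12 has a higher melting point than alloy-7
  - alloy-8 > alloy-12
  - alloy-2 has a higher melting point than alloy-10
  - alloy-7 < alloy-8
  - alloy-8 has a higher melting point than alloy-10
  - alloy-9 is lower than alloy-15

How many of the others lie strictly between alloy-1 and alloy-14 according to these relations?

2

The relations place alloy-1 below alloy-14. An element lies strictly between them when it is forced above alloy-1 and also forced below alloy-14.
Above alloy-1: {alloy-11, alloy-13, alloy-8, alloy-15}. Below alloy-14: {alloy-7, alloy-12, alloy-11, alloy-10, alloy-13, alloy-3}.
Intersection: {alloy-11, alloy-13} — 2.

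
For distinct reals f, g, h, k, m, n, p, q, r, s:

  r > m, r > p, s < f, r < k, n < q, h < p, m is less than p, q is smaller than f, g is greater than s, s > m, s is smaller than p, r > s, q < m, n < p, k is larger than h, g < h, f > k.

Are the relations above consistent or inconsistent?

consistent

Every relation is compatible with n < q < m < s < g < h < p < r < k < f; the set is consistent.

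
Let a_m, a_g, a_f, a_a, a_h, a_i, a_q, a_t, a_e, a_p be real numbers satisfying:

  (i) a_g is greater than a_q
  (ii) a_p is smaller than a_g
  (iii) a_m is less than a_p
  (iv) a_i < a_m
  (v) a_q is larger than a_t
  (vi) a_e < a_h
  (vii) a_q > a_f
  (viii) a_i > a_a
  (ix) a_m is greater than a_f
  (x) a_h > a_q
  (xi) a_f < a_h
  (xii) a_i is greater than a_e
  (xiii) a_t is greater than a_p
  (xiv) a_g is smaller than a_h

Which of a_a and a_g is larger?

a_g

Following the relations from a_a: a_a < a_i < a_m < a_p < a_t < a_q < a_g.
So a_a < a_g; a_g is the larger of the two.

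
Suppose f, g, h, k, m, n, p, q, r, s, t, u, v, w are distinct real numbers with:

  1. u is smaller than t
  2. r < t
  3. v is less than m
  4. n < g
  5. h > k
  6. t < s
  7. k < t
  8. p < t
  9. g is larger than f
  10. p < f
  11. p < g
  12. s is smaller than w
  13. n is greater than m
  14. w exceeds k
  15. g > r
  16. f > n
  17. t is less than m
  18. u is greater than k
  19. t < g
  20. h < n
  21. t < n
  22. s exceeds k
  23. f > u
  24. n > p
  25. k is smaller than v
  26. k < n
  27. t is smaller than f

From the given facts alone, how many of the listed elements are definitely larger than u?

7

From u the given relations immediately reach t, f.
From those, s, m, n, g — 6 in total.
From those, w — 7 in total.
No other element is forced above u by the given relations, so the count is 7.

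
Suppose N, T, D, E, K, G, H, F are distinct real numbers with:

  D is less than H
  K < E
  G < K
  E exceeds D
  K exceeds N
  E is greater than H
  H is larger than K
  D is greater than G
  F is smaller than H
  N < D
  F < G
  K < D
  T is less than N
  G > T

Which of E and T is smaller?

T

Link the given pairs in sequence: T < N; N < K; K < D; D < H; H < E.
Chaining these gives T < N < K < D < H < E.
So T < E; T is the smaller of the two.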